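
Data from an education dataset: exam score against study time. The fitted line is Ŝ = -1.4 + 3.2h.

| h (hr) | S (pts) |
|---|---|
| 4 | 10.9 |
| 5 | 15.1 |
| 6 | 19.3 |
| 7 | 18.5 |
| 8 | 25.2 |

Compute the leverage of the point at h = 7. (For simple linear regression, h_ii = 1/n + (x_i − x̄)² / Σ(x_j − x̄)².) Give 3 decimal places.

h = 0.300

h̄ = (4 + 5 + 6 + 7 + 8)/5 = 6
Σ(h − h̄)² = 4 + 1 + 0 + 1 + 4 = 10
h = 1/5 + (1)²/10 = 0.2 + 0.1 = 0.300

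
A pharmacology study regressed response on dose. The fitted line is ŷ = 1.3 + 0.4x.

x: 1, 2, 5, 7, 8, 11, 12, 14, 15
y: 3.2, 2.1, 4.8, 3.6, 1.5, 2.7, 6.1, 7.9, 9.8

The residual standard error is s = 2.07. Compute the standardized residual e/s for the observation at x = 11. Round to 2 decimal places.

-1.45

ŷ = 1.3 + 0.4·11 = 5.7
e = 2.7 − 5.7 = -3
e/s = -3 / 2.07 = -1.45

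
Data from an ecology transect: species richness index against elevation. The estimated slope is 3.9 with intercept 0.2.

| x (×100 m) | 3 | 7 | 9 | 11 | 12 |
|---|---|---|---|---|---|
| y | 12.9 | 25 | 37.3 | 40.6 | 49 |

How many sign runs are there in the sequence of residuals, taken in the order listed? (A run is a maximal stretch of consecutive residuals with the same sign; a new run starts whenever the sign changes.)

5 runs

x=3: ŷ = 0.2 + 3.9·3 = 11.9; e = 12.9 − 11.9 = 1
x=7: ŷ = 0.2 + 3.9·7 = 27.5; e = 25 − 27.5 = -2.5
x=9: ŷ = 0.2 + 3.9·9 = 35.3; e = 37.3 − 35.3 = 2
x=11: ŷ = 0.2 + 3.9·11 = 43.1; e = 40.6 − 43.1 = -2.5
x=12: ŷ = 0.2 + 3.9·12 = 47; e = 49 − 47 = 2
Signs: + − + − +
Runs: +×1, −×1, +×1, −×1, +×1 → 5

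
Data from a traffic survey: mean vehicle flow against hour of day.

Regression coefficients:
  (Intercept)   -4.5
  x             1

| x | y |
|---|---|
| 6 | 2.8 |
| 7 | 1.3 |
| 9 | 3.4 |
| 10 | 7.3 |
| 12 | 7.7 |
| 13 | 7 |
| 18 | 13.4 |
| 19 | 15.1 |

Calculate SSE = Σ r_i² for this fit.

SSE = 10.24

x=6: ŷ = -4.5 + 6 = 1.5; r = 2.8 − 1.5 = 1.3
x=7: ŷ = -4.5 + 7 = 2.5; r = 1.3 − 2.5 = -1.2
x=9: ŷ = -4.5 + 9 = 4.5; r = 3.4 − 4.5 = -1.1
x=10: ŷ = -4.5 + 10 = 5.5; r = 7.3 − 5.5 = 1.8
x=12: ŷ = -4.5 + 12 = 7.5; r = 7.7 − 7.5 = 0.2
x=13: ŷ = -4.5 + 13 = 8.5; r = 7 − 8.5 = -1.5
x=18: ŷ = -4.5 + 18 = 13.5; r = 13.4 − 13.5 = -0.1
x=19: ŷ = -4.5 + 19 = 14.5; r = 15.1 − 14.5 = 0.6
SSE = 1.69 + 1.44 + 1.21 + 3.24 + 0.04 + 2.25 + 0.01 + 0.36 = 10.24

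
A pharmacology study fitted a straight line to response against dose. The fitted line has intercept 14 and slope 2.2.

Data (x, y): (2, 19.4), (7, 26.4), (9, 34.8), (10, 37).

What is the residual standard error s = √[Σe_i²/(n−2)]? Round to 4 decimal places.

x=2: ŷ = 14 + 2.2·2 = 18.4; e = 19.4 − 18.4 = 1
x=7: ŷ = 14 + 2.2·7 = 29.4; e = 26.4 − 29.4 = -3
x=9: ŷ = 14 + 2.2·9 = 33.8; e = 34.8 − 33.8 = 1
x=10: ŷ = 14 + 2.2·10 = 36; e = 37 − 36 = 1
SSE = 1 + 9 + 1 + 1 = 12
s = √(12/2) = √6 ≈ 2.4495

s = 2.4495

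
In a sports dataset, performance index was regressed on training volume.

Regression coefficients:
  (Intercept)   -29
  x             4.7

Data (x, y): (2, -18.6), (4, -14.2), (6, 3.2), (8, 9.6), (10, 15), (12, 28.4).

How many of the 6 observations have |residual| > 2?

x=2: ŷ = -29 + 4.7·2 = -19.6; e = -18.6 − (-19.6) = 1
x=4: ŷ = -29 + 4.7·4 = -10.2; e = -14.2 − (-10.2) = -4
x=6: ŷ = -29 + 4.7·6 = -0.8; e = 3.2 − (-0.8) = 4
x=8: ŷ = -29 + 4.7·8 = 8.6; e = 9.6 − 8.6 = 1
x=10: ŷ = -29 + 4.7·10 = 18; e = 15 − 18 = -3
x=12: ŷ = -29 + 4.7·12 = 27.4; e = 28.4 − 27.4 = 1
|e| > 2: x=4 (|e|=4), x=6 (|e|=4), x=10 (|e|=3) → 3

3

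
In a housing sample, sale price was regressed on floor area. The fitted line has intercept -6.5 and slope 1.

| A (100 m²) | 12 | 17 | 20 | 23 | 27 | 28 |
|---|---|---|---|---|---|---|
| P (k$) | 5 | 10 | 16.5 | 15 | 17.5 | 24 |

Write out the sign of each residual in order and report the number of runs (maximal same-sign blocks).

4 runs

A=12: ŷ = -6.5 + 12 = 5.5; e = 5 − 5.5 = -0.5
A=17: ŷ = -6.5 + 17 = 10.5; e = 10 − 10.5 = -0.5
A=20: ŷ = -6.5 + 20 = 13.5; e = 16.5 − 13.5 = 3
A=23: ŷ = -6.5 + 23 = 16.5; e = 15 − 16.5 = -1.5
A=27: ŷ = -6.5 + 27 = 20.5; e = 17.5 − 20.5 = -3
A=28: ŷ = -6.5 + 28 = 21.5; e = 24 − 21.5 = 2.5
Signs: − − + − − +
Runs: −×2, +×1, −×2, +×1 → 4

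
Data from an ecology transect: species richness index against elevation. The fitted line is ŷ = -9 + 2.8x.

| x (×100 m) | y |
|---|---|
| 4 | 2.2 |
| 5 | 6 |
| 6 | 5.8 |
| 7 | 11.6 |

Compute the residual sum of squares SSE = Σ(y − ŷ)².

x=4: ŷ = -9 + 2.8·4 = 2.2; r = 2.2 − 2.2 = 0
x=5: ŷ = -9 + 2.8·5 = 5; r = 6 − 5 = 1
x=6: ŷ = -9 + 2.8·6 = 7.8; r = 5.8 − 7.8 = -2
x=7: ŷ = -9 + 2.8·7 = 10.6; r = 11.6 − 10.6 = 1
SSE = 0 + 1 + 4 + 1 = 6

SSE = 6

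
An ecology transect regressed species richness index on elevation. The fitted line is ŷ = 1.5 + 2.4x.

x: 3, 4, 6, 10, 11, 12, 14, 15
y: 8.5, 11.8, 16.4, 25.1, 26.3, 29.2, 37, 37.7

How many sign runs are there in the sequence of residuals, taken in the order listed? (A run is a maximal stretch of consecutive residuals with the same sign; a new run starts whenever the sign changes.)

4 runs

x=3: ŷ = 1.5 + 2.4·3 = 8.7; r = 8.5 − 8.7 = -0.2
x=4: ŷ = 1.5 + 2.4·4 = 11.1; r = 11.8 − 11.1 = 0.7
x=6: ŷ = 1.5 + 2.4·6 = 15.9; r = 16.4 − 15.9 = 0.5
x=10: ŷ = 1.5 + 2.4·10 = 25.5; r = 25.1 − 25.5 = -0.4
x=11: ŷ = 1.5 + 2.4·11 = 27.9; r = 26.3 − 27.9 = -1.6
x=12: ŷ = 1.5 + 2.4·12 = 30.3; r = 29.2 − 30.3 = -1.1
x=14: ŷ = 1.5 + 2.4·14 = 35.1; r = 37 − 35.1 = 1.9
x=15: ŷ = 1.5 + 2.4·15 = 37.5; r = 37.7 − 37.5 = 0.2
Signs: − + + − − − + +
Runs: −×1, +×2, −×3, +×2 → 4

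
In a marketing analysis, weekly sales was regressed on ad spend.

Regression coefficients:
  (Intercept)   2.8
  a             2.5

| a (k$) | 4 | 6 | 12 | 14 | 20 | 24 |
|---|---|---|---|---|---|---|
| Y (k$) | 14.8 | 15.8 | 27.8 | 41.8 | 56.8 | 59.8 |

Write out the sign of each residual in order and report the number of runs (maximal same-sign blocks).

4 runs

a=4: ŷ = 2.8 + 2.5·4 = 12.8; e = 14.8 − 12.8 = 2
a=6: ŷ = 2.8 + 2.5·6 = 17.8; e = 15.8 − 17.8 = -2
a=12: ŷ = 2.8 + 2.5·12 = 32.8; e = 27.8 − 32.8 = -5
a=14: ŷ = 2.8 + 2.5·14 = 37.8; e = 41.8 − 37.8 = 4
a=20: ŷ = 2.8 + 2.5·20 = 52.8; e = 56.8 − 52.8 = 4
a=24: ŷ = 2.8 + 2.5·24 = 62.8; e = 59.8 − 62.8 = -3
Signs: + − − + + −
Runs: +×1, −×2, +×2, −×1 → 4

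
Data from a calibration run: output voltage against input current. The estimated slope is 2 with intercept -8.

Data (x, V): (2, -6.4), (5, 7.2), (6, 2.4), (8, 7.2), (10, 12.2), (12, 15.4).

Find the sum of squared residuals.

x=2: ŷ = -8 + 2·2 = -4; e = -6.4 − (-4) = -2.4
x=5: ŷ = -8 + 2·5 = 2; e = 7.2 − 2 = 5.2
x=6: ŷ = -8 + 2·6 = 4; e = 2.4 − 4 = -1.6
x=8: ŷ = -8 + 2·8 = 8; e = 7.2 − 8 = -0.8
x=10: ŷ = -8 + 2·10 = 12; e = 12.2 − 12 = 0.2
x=12: ŷ = -8 + 2·12 = 16; e = 15.4 − 16 = -0.6
SSE = 5.76 + 27.04 + 2.56 + 0.64 + 0.04 + 0.36 = 36.4

SSE = 36.4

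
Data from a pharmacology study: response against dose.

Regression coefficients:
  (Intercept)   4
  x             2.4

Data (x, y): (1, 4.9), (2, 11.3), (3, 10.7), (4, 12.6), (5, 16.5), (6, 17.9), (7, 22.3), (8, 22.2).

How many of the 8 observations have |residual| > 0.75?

5

x=1: ŷ = 4 + 2.4·1 = 6.4; r = 4.9 − 6.4 = -1.5
x=2: ŷ = 4 + 2.4·2 = 8.8; r = 11.3 − 8.8 = 2.5
x=3: ŷ = 4 + 2.4·3 = 11.2; r = 10.7 − 11.2 = -0.5
x=4: ŷ = 4 + 2.4·4 = 13.6; r = 12.6 − 13.6 = -1
x=5: ŷ = 4 + 2.4·5 = 16; r = 16.5 − 16 = 0.5
x=6: ŷ = 4 + 2.4·6 = 18.4; r = 17.9 − 18.4 = -0.5
x=7: ŷ = 4 + 2.4·7 = 20.8; r = 22.3 − 20.8 = 1.5
x=8: ŷ = 4 + 2.4·8 = 23.2; r = 22.2 − 23.2 = -1
|r| > 0.75: x=1 (|r|=1.5), x=2 (|r|=2.5), x=4 (|r|=1), x=7 (|r|=1.5), x=8 (|r|=1) → 5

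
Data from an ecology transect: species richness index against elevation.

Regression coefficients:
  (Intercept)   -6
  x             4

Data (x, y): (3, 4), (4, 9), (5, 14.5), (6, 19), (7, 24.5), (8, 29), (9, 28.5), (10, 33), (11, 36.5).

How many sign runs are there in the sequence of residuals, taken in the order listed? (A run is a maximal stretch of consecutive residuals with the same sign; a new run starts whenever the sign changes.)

3 runs

x=3: ŷ = -6 + 4·3 = 6; r = 4 − 6 = -2
x=4: ŷ = -6 + 4·4 = 10; r = 9 − 10 = -1
x=5: ŷ = -6 + 4·5 = 14; r = 14.5 − 14 = 0.5
x=6: ŷ = -6 + 4·6 = 18; r = 19 − 18 = 1
x=7: ŷ = -6 + 4·7 = 22; r = 24.5 − 22 = 2.5
x=8: ŷ = -6 + 4·8 = 26; r = 29 − 26 = 3
x=9: ŷ = -6 + 4·9 = 30; r = 28.5 − 30 = -1.5
x=10: ŷ = -6 + 4·10 = 34; r = 33 − 34 = -1
x=11: ŷ = -6 + 4·11 = 38; r = 36.5 − 38 = -1.5
Signs: − − + + + + − − −
Runs: −×2, +×4, −×3 → 3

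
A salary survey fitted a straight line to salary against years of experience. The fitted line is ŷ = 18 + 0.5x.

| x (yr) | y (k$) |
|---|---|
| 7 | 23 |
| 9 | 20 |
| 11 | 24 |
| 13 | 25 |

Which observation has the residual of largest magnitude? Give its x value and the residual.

x = 9, e = -2.5

x=7: ŷ = 18 + 0.5·7 = 21.5; e = 23 − 21.5 = 1.5
x=9: ŷ = 18 + 0.5·9 = 22.5; e = 20 − 22.5 = -2.5
x=11: ŷ = 18 + 0.5·11 = 23.5; e = 24 − 23.5 = 0.5
x=13: ŷ = 18 + 0.5·13 = 24.5; e = 25 − 24.5 = 0.5
Largest |e| is 2.5 at x = 9, residual -2.5.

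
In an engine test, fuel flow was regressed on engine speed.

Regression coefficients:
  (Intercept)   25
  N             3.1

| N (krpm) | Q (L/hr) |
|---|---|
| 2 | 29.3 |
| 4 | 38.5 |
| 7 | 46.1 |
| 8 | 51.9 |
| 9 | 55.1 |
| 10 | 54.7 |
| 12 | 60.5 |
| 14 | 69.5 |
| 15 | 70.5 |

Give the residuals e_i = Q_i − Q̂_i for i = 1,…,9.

-1.9, 1.1, -0.6, 2.1, 2.2, -1.3, -1.7, 1.1, -1

N=2: Q̂ = 25 + 3.1·2 = 31.2; e = 29.3 − 31.2 = -1.9
N=4: Q̂ = 25 + 3.1·4 = 37.4; e = 38.5 − 37.4 = 1.1
N=7: Q̂ = 25 + 3.1·7 = 46.7; e = 46.1 − 46.7 = -0.6
N=8: Q̂ = 25 + 3.1·8 = 49.8; e = 51.9 − 49.8 = 2.1
N=9: Q̂ = 25 + 3.1·9 = 52.9; e = 55.1 − 52.9 = 2.2
N=10: Q̂ = 25 + 3.1·10 = 56; e = 54.7 − 56 = -1.3
N=12: Q̂ = 25 + 3.1·12 = 62.2; e = 60.5 − 62.2 = -1.7
N=14: Q̂ = 25 + 3.1·14 = 68.4; e = 69.5 − 68.4 = 1.1
N=15: Q̂ = 25 + 3.1·15 = 71.5; e = 70.5 − 71.5 = -1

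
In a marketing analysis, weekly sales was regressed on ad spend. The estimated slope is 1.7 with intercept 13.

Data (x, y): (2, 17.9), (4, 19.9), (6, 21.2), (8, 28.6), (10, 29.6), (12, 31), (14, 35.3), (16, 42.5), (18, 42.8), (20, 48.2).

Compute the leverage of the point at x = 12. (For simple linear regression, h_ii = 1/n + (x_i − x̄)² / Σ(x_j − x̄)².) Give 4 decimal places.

x̄ = (2 + 4 + 6 + 8 + 10 + 12 + 14 + 16 + 18 + 20)/10 = 11
Σ(x − x̄)² = 81 + 49 + 25 + 9 + 1 + 1 + 9 + 25 + 49 + 81 = 330
h = 1/10 + (1)²/330 = 0.1 + 0.0030303 = 0.1030

h = 0.1030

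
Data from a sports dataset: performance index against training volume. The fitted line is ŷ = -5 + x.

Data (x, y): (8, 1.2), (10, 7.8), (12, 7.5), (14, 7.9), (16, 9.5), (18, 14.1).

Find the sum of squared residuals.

x=8: ŷ = -5 + 8 = 3; e = 1.2 − 3 = -1.8
x=10: ŷ = -5 + 10 = 5; e = 7.8 − 5 = 2.8
x=12: ŷ = -5 + 12 = 7; e = 7.5 − 7 = 0.5
x=14: ŷ = -5 + 14 = 9; e = 7.9 − 9 = -1.1
x=16: ŷ = -5 + 16 = 11; e = 9.5 − 11 = -1.5
x=18: ŷ = -5 + 18 = 13; e = 14.1 − 13 = 1.1
SSE = 3.24 + 7.84 + 0.25 + 1.21 + 2.25 + 1.21 = 16

SSE = 16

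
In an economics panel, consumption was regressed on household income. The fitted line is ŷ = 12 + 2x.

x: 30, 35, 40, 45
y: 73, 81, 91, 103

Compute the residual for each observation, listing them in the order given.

x=30: ŷ = 12 + 2·30 = 72; e = 73 − 72 = 1
x=35: ŷ = 12 + 2·35 = 82; e = 81 − 82 = -1
x=40: ŷ = 12 + 2·40 = 92; e = 91 − 92 = -1
x=45: ŷ = 12 + 2·45 = 102; e = 103 − 102 = 1

1, -1, -1, 1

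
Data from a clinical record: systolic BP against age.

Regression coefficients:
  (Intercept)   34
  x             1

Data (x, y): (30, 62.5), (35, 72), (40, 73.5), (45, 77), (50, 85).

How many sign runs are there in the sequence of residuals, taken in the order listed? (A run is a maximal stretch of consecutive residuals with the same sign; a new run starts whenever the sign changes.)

4 runs

x=30: ŷ = 34 + 30 = 64; r = 62.5 − 64 = -1.5
x=35: ŷ = 34 + 35 = 69; r = 72 − 69 = 3
x=40: ŷ = 34 + 40 = 74; r = 73.5 − 74 = -0.5
x=45: ŷ = 34 + 45 = 79; r = 77 − 79 = -2
x=50: ŷ = 34 + 50 = 84; r = 85 − 84 = 1
Signs: − + − − +
Runs: −×1, +×1, −×2, +×1 → 4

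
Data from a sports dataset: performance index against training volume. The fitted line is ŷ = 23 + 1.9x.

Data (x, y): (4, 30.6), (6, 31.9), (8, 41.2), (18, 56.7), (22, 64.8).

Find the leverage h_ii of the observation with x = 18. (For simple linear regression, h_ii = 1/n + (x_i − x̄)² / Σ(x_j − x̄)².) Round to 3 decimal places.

x̄ = (4 + 6 + 8 + 18 + 22)/5 = 11.6
Σ(x − x̄)² = 57.76 + 31.36 + 12.96 + 40.96 + 108.16 = 251.2
h = 1/5 + (6.4)²/251.2 = 0.2 + 0.163057 = 0.363

h = 0.363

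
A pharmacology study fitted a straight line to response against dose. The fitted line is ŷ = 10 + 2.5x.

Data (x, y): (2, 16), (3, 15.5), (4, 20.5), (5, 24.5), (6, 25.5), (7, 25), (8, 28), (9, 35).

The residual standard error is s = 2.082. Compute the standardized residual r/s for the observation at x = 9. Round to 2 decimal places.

ŷ = 10 + 2.5·9 = 32.5
r = 35 − 32.5 = 2.5
r/s = 2.5 / 2.082 = 1.20

1.20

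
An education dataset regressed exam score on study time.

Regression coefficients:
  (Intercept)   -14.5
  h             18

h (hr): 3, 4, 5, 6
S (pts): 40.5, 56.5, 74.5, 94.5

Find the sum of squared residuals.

SSE = 4

h=3: Ŝ = -14.5 + 18·3 = 39.5; r = 40.5 − 39.5 = 1
h=4: Ŝ = -14.5 + 18·4 = 57.5; r = 56.5 − 57.5 = -1
h=5: Ŝ = -14.5 + 18·5 = 75.5; r = 74.5 − 75.5 = -1
h=6: Ŝ = -14.5 + 18·6 = 93.5; r = 94.5 − 93.5 = 1
SSE = 1 + 1 + 1 + 1 = 4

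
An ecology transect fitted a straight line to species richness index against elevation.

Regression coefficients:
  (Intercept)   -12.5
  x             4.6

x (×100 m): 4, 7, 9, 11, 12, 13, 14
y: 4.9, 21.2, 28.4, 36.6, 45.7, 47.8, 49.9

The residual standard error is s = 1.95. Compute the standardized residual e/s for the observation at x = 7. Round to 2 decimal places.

0.77

ŷ = -12.5 + 4.6·7 = 19.7
e = 21.2 − 19.7 = 1.5
e/s = 1.5 / 1.95 = 0.77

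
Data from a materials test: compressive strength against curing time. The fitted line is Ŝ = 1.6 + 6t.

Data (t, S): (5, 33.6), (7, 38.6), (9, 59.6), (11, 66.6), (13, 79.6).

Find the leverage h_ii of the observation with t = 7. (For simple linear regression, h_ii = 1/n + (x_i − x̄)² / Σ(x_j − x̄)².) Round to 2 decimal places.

h = 0.30

t̄ = (5 + 7 + 9 + 11 + 13)/5 = 9
Σ(t − t̄)² = 16 + 4 + 0 + 4 + 16 = 40
h = 1/5 + (-2)²/40 = 0.2 + 0.1 = 0.30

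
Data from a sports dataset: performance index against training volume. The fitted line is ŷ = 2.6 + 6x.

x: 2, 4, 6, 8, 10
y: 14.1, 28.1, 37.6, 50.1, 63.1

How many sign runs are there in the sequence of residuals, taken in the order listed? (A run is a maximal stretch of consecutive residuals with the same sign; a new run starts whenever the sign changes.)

4 runs

x=2: ŷ = 2.6 + 6·2 = 14.6; r = 14.1 − 14.6 = -0.5
x=4: ŷ = 2.6 + 6·4 = 26.6; r = 28.1 − 26.6 = 1.5
x=6: ŷ = 2.6 + 6·6 = 38.6; r = 37.6 − 38.6 = -1
x=8: ŷ = 2.6 + 6·8 = 50.6; r = 50.1 − 50.6 = -0.5
x=10: ŷ = 2.6 + 6·10 = 62.6; r = 63.1 − 62.6 = 0.5
Signs: − + − − +
Runs: −×1, +×1, −×2, +×1 → 4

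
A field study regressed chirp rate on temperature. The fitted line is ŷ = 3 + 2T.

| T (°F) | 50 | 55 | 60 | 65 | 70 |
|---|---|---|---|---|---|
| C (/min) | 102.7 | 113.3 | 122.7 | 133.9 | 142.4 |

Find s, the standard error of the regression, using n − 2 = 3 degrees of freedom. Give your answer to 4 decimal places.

T=50: ŷ = 3 + 2·50 = 103; e = 102.7 − 103 = -0.3
T=55: ŷ = 3 + 2·55 = 113; e = 113.3 − 113 = 0.3
T=60: ŷ = 3 + 2·60 = 123; e = 122.7 − 123 = -0.3
T=65: ŷ = 3 + 2·65 = 133; e = 133.9 − 133 = 0.9
T=70: ŷ = 3 + 2·70 = 143; e = 142.4 − 143 = -0.6
SSE = 0.09 + 0.09 + 0.09 + 0.81 + 0.36 = 1.44
s = √(1.44/3) = √0.48 ≈ 0.6928

s = 0.6928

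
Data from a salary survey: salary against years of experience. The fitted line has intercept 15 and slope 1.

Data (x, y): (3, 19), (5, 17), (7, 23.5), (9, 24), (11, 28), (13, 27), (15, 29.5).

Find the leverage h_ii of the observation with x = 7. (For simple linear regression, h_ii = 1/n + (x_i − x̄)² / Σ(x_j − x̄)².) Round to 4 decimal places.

x̄ = (3 + 5 + 7 + 9 + 11 + 13 + 15)/7 = 9
Σ(x − x̄)² = 36 + 16 + 4 + 0 + 4 + 16 + 36 = 112
h = 1/7 + (-2)²/112 = 0.142857 + 0.0357143 = 0.1786

h = 0.1786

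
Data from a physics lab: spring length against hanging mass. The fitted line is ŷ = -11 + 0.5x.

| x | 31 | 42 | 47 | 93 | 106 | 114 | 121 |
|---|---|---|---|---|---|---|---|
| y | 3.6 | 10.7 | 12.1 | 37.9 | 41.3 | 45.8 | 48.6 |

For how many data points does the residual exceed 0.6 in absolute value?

5

x=31: ŷ = -11 + 0.5·31 = 4.5; e = 3.6 − 4.5 = -0.9
x=42: ŷ = -11 + 0.5·42 = 10; e = 10.7 − 10 = 0.7
x=47: ŷ = -11 + 0.5·47 = 12.5; e = 12.1 − 12.5 = -0.4
x=93: ŷ = -11 + 0.5·93 = 35.5; e = 37.9 − 35.5 = 2.4
x=106: ŷ = -11 + 0.5·106 = 42; e = 41.3 − 42 = -0.7
x=114: ŷ = -11 + 0.5·114 = 46; e = 45.8 − 46 = -0.2
x=121: ŷ = -11 + 0.5·121 = 49.5; e = 48.6 − 49.5 = -0.9
|e| > 0.6: x=31 (|e|=0.9), x=42 (|e|=0.7), x=93 (|e|=2.4), x=106 (|e|=0.7), x=121 (|e|=0.9) → 5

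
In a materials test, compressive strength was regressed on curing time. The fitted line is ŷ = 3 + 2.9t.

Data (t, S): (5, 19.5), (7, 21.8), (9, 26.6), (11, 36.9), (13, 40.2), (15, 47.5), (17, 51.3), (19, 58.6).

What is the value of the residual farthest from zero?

t=5: ŷ = 3 + 2.9·5 = 17.5; r = 19.5 − 17.5 = 2
t=7: ŷ = 3 + 2.9·7 = 23.3; r = 21.8 − 23.3 = -1.5
t=9: ŷ = 3 + 2.9·9 = 29.1; r = 26.6 − 29.1 = -2.5
t=11: ŷ = 3 + 2.9·11 = 34.9; r = 36.9 − 34.9 = 2
t=13: ŷ = 3 + 2.9·13 = 40.7; r = 40.2 − 40.7 = -0.5
t=15: ŷ = 3 + 2.9·15 = 46.5; r = 47.5 − 46.5 = 1
t=17: ŷ = 3 + 2.9·17 = 52.3; r = 51.3 − 52.3 = -1
t=19: ŷ = 3 + 2.9·19 = 58.1; r = 58.6 − 58.1 = 0.5
Largest |r| is 2.5 at t = 9, residual -2.5.

r = -2.5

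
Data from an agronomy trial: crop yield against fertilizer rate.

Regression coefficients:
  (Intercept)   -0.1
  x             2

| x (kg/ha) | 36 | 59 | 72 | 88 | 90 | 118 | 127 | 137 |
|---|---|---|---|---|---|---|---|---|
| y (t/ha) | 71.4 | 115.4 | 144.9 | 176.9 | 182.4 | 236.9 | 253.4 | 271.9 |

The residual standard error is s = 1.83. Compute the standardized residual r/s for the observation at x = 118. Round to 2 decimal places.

0.55

ŷ = -0.1 + 2·118 = 235.9
r = 236.9 − 235.9 = 1
r/s = 1 / 1.83 = 0.55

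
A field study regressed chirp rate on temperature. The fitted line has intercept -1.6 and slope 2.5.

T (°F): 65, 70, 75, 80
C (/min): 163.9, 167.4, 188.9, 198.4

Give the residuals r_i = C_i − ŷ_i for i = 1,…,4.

T=65: ŷ = -1.6 + 2.5·65 = 160.9; r = 163.9 − 160.9 = 3
T=70: ŷ = -1.6 + 2.5·70 = 173.4; r = 167.4 − 173.4 = -6
T=75: ŷ = -1.6 + 2.5·75 = 185.9; r = 188.9 − 185.9 = 3
T=80: ŷ = -1.6 + 2.5·80 = 198.4; r = 198.4 − 198.4 = 0

3, -6, 3, 0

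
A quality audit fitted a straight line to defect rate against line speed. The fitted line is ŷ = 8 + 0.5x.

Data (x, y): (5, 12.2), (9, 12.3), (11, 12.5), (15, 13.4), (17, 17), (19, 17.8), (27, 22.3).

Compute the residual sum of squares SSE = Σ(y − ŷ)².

SSE = 9.32

x=5: ŷ = 8 + 0.5·5 = 10.5; r = 12.2 − 10.5 = 1.7
x=9: ŷ = 8 + 0.5·9 = 12.5; r = 12.3 − 12.5 = -0.2
x=11: ŷ = 8 + 0.5·11 = 13.5; r = 12.5 − 13.5 = -1
x=15: ŷ = 8 + 0.5·15 = 15.5; r = 13.4 − 15.5 = -2.1
x=17: ŷ = 8 + 0.5·17 = 16.5; r = 17 − 16.5 = 0.5
x=19: ŷ = 8 + 0.5·19 = 17.5; r = 17.8 − 17.5 = 0.3
x=27: ŷ = 8 + 0.5·27 = 21.5; r = 22.3 − 21.5 = 0.8
SSE = 2.89 + 0.04 + 1 + 4.41 + 0.25 + 0.09 + 0.64 = 9.32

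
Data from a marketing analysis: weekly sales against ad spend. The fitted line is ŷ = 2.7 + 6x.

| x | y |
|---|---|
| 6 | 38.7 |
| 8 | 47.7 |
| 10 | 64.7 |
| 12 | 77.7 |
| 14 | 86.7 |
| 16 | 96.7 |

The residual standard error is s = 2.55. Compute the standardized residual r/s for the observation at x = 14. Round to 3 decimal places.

ŷ = 2.7 + 6·14 = 86.7
r = 86.7 − 86.7 = 0
r/s = 0 / 2.55 = 0.000

0.000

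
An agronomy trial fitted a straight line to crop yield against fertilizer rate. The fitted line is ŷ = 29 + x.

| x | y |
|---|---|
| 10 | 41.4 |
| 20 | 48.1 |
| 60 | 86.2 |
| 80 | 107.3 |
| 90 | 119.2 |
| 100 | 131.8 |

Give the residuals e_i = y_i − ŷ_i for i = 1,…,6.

x=10: ŷ = 29 + 10 = 39; e = 41.4 − 39 = 2.4
x=20: ŷ = 29 + 20 = 49; e = 48.1 − 49 = -0.9
x=60: ŷ = 29 + 60 = 89; e = 86.2 − 89 = -2.8
x=80: ŷ = 29 + 80 = 109; e = 107.3 − 109 = -1.7
x=90: ŷ = 29 + 90 = 119; e = 119.2 − 119 = 0.2
x=100: ŷ = 29 + 100 = 129; e = 131.8 − 129 = 2.8

2.4, -0.9, -2.8, -1.7, 0.2, 2.8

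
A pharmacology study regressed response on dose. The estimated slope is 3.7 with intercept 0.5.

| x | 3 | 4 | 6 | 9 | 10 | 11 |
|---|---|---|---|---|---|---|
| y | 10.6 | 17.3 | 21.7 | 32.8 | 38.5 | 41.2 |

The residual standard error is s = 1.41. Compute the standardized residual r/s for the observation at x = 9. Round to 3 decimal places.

ŷ = 0.5 + 3.7·9 = 33.8
r = 32.8 − 33.8 = -1
r/s = -1 / 1.41 = -0.709

-0.709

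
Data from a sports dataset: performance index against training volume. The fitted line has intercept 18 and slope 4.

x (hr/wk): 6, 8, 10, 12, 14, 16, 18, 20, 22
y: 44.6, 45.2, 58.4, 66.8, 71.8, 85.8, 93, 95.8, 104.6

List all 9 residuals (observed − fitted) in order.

2.6, -4.8, 0.4, 0.8, -2.2, 3.8, 3, -2.2, -1.4

x=6: ŷ = 18 + 4·6 = 42; e = 44.6 − 42 = 2.6
x=8: ŷ = 18 + 4·8 = 50; e = 45.2 − 50 = -4.8
x=10: ŷ = 18 + 4·10 = 58; e = 58.4 − 58 = 0.4
x=12: ŷ = 18 + 4·12 = 66; e = 66.8 − 66 = 0.8
x=14: ŷ = 18 + 4·14 = 74; e = 71.8 − 74 = -2.2
x=16: ŷ = 18 + 4·16 = 82; e = 85.8 − 82 = 3.8
x=18: ŷ = 18 + 4·18 = 90; e = 93 − 90 = 3
x=20: ŷ = 18 + 4·20 = 98; e = 95.8 − 98 = -2.2
x=22: ŷ = 18 + 4·22 = 106; e = 104.6 − 106 = -1.4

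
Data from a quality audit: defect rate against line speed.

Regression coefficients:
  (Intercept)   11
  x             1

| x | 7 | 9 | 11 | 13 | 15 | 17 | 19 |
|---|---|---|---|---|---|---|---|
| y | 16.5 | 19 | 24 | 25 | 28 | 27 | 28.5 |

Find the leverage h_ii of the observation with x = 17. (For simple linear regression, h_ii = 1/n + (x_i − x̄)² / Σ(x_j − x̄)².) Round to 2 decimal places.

x̄ = (7 + 9 + 11 + 13 + 15 + 17 + 19)/7 = 13
Σ(x − x̄)² = 36 + 16 + 4 + 0 + 4 + 16 + 36 = 112
h = 1/7 + (4)²/112 = 0.142857 + 0.142857 = 0.29

h = 0.29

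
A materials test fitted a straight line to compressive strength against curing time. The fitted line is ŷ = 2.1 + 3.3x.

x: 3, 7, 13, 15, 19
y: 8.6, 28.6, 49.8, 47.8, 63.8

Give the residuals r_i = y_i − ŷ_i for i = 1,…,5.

x=3: ŷ = 2.1 + 3.3·3 = 12; r = 8.6 − 12 = -3.4
x=7: ŷ = 2.1 + 3.3·7 = 25.2; r = 28.6 − 25.2 = 3.4
x=13: ŷ = 2.1 + 3.3·13 = 45; r = 49.8 − 45 = 4.8
x=15: ŷ = 2.1 + 3.3·15 = 51.6; r = 47.8 − 51.6 = -3.8
x=19: ŷ = 2.1 + 3.3·19 = 64.8; r = 63.8 − 64.8 = -1

-3.4, 3.4, 4.8, -3.8, -1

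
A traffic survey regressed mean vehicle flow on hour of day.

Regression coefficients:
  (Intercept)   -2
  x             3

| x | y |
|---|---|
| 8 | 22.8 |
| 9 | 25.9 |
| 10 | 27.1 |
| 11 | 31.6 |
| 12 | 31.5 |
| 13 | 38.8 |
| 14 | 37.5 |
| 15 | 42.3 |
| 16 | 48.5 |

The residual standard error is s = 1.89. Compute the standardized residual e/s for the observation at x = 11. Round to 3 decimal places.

0.317

ŷ = -2 + 3·11 = 31
e = 31.6 − 31 = 0.6
e/s = 0.6 / 1.89 = 0.317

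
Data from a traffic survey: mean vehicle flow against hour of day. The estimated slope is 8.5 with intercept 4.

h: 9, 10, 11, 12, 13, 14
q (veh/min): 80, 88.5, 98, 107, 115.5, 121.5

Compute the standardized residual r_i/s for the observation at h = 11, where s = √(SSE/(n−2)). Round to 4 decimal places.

h=9: q̂ = 4 + 8.5·9 = 80.5; r = 80 − 80.5 = -0.5
h=10: q̂ = 4 + 8.5·10 = 89; r = 88.5 − 89 = -0.5
h=11: q̂ = 4 + 8.5·11 = 97.5; r = 98 − 97.5 = 0.5
h=12: q̂ = 4 + 8.5·12 = 106; r = 107 − 106 = 1
h=13: q̂ = 4 + 8.5·13 = 114.5; r = 115.5 − 114.5 = 1
h=14: q̂ = 4 + 8.5·14 = 123; r = 121.5 − 123 = -1.5
SSE = 0.25 + 0.25 + 0.25 + 1 + 1 + 2.25 = 5
s = √(5/4) = 1.11803
r/s = 0.5 / 1.11803 = 0.4472

0.4472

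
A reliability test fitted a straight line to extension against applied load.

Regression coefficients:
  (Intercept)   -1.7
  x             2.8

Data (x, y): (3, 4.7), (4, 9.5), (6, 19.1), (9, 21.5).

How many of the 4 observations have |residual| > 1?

3

x=3: ŷ = -1.7 + 2.8·3 = 6.7; r = 4.7 − 6.7 = -2
x=4: ŷ = -1.7 + 2.8·4 = 9.5; r = 9.5 − 9.5 = 0
x=6: ŷ = -1.7 + 2.8·6 = 15.1; r = 19.1 − 15.1 = 4
x=9: ŷ = -1.7 + 2.8·9 = 23.5; r = 21.5 − 23.5 = -2
|r| > 1: x=3 (|r|=2), x=6 (|r|=4), x=9 (|r|=2) → 3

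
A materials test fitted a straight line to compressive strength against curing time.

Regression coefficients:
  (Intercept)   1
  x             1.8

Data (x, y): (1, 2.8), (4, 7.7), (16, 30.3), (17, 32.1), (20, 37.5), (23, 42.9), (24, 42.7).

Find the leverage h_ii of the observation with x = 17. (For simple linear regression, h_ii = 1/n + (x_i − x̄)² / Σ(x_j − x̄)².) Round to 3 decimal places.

x̄ = (1 + 4 + 16 + 17 + 20 + 23 + 24)/7 = 15
Σ(x − x̄)² = 196 + 121 + 1 + 4 + 25 + 64 + 81 = 492
h = 1/7 + (2)²/492 = 0.142857 + 0.00813008 = 0.151

h = 0.151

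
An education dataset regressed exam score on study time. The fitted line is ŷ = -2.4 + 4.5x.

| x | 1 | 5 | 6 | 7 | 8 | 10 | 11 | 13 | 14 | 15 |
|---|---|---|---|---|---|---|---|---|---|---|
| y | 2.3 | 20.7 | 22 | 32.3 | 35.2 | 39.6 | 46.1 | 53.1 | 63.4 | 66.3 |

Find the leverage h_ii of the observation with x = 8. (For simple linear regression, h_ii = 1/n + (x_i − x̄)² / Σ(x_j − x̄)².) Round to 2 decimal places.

h = 0.11

x̄ = (1 + 5 + 6 + 7 + 8 + 10 + 11 + 13 + 14 + 15)/10 = 9
Σ(x − x̄)² = 64 + 16 + 9 + 4 + 1 + 1 + 4 + 16 + 25 + 36 = 176
h = 1/10 + (-1)²/176 = 0.1 + 0.00568182 = 0.11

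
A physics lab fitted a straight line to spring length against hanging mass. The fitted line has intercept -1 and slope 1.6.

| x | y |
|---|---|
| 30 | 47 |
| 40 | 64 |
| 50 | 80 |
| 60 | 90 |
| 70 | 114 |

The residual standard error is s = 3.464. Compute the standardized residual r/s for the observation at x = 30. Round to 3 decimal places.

0.000

ŷ = -1 + 1.6·30 = 47
r = 47 − 47 = 0
r/s = 0 / 3.464 = 0.000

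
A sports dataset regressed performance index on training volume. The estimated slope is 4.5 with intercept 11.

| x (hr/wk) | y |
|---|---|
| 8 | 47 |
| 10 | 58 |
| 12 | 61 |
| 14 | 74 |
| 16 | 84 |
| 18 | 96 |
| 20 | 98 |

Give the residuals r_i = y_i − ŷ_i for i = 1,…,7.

x=8: ŷ = 11 + 4.5·8 = 47; r = 47 − 47 = 0
x=10: ŷ = 11 + 4.5·10 = 56; r = 58 − 56 = 2
x=12: ŷ = 11 + 4.5·12 = 65; r = 61 − 65 = -4
x=14: ŷ = 11 + 4.5·14 = 74; r = 74 − 74 = 0
x=16: ŷ = 11 + 4.5·16 = 83; r = 84 − 83 = 1
x=18: ŷ = 11 + 4.5·18 = 92; r = 96 − 92 = 4
x=20: ŷ = 11 + 4.5·20 = 101; r = 98 − 101 = -3

0, 2, -4, 0, 1, 4, -3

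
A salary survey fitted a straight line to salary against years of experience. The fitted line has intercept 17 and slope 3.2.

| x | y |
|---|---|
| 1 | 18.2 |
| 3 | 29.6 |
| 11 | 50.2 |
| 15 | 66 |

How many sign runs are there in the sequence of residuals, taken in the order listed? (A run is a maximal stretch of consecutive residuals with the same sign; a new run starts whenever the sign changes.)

x=1: ŷ = 17 + 3.2·1 = 20.2; r = 18.2 − 20.2 = -2
x=3: ŷ = 17 + 3.2·3 = 26.6; r = 29.6 − 26.6 = 3
x=11: ŷ = 17 + 3.2·11 = 52.2; r = 50.2 − 52.2 = -2
x=15: ŷ = 17 + 3.2·15 = 65; r = 66 − 65 = 1
Signs: − + − +
Runs: −×1, +×1, −×1, +×1 → 4

4 runs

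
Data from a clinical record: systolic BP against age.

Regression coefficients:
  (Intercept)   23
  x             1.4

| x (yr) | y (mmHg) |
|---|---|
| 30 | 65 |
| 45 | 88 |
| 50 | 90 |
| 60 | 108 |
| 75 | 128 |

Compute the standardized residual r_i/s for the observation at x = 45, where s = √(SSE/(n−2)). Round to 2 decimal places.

x=30: ŷ = 23 + 1.4·30 = 65; r = 65 − 65 = 0
x=45: ŷ = 23 + 1.4·45 = 86; r = 88 − 86 = 2
x=50: ŷ = 23 + 1.4·50 = 93; r = 90 − 93 = -3
x=60: ŷ = 23 + 1.4·60 = 107; r = 108 − 107 = 1
x=75: ŷ = 23 + 1.4·75 = 128; r = 128 − 128 = 0
SSE = 0 + 4 + 9 + 1 + 0 = 14
s = √(14/3) = 2.16025
r/s = 2 / 2.16025 = 0.93

0.93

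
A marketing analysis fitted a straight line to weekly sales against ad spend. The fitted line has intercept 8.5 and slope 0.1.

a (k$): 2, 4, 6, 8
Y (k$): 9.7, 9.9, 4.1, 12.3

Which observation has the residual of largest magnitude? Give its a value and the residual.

a = 6, r = -5

a=2: Ŷ = 8.5 + 0.1·2 = 8.7; r = 9.7 − 8.7 = 1
a=4: Ŷ = 8.5 + 0.1·4 = 8.9; r = 9.9 − 8.9 = 1
a=6: Ŷ = 8.5 + 0.1·6 = 9.1; r = 4.1 − 9.1 = -5
a=8: Ŷ = 8.5 + 0.1·8 = 9.3; r = 12.3 − 9.3 = 3
Largest |r| is 5 at a = 6, residual -5.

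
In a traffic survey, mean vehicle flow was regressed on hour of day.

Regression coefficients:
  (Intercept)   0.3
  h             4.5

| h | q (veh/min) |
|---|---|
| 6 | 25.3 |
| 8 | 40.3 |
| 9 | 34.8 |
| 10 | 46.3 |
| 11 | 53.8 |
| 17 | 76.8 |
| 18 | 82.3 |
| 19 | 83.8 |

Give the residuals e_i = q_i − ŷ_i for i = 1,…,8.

-2, 4, -6, 1, 4, 0, 1, -2

h=6: ŷ = 0.3 + 4.5·6 = 27.3; e = 25.3 − 27.3 = -2
h=8: ŷ = 0.3 + 4.5·8 = 36.3; e = 40.3 − 36.3 = 4
h=9: ŷ = 0.3 + 4.5·9 = 40.8; e = 34.8 − 40.8 = -6
h=10: ŷ = 0.3 + 4.5·10 = 45.3; e = 46.3 − 45.3 = 1
h=11: ŷ = 0.3 + 4.5·11 = 49.8; e = 53.8 − 49.8 = 4
h=17: ŷ = 0.3 + 4.5·17 = 76.8; e = 76.8 − 76.8 = 0
h=18: ŷ = 0.3 + 4.5·18 = 81.3; e = 82.3 − 81.3 = 1
h=19: ŷ = 0.3 + 4.5·19 = 85.8; e = 83.8 − 85.8 = -2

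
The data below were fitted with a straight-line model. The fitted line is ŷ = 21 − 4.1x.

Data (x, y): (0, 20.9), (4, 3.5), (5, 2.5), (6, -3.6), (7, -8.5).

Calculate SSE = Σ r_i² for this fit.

SSE = 5.86

x=0: ŷ = 21 − 4.1·0 = 21; r = 20.9 − 21 = -0.1
x=4: ŷ = 21 − 4.1·4 = 4.6; r = 3.5 − 4.6 = -1.1
x=5: ŷ = 21 − 4.1·5 = 0.5; r = 2.5 − 0.5 = 2
x=6: ŷ = 21 − 4.1·6 = -3.6; r = -3.6 − (-3.6) = 0
x=7: ŷ = 21 − 4.1·7 = -7.7; r = -8.5 − (-7.7) = -0.8
SSE = 0.01 + 1.21 + 4 + 0 + 0.64 = 5.86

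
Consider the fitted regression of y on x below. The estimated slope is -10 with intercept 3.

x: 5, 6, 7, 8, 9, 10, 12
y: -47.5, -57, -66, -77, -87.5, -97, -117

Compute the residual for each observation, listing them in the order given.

x=5: ŷ = 3 − 10·5 = -47; r = -47.5 − (-47) = -0.5
x=6: ŷ = 3 − 10·6 = -57; r = -57 − (-57) = 0
x=7: ŷ = 3 − 10·7 = -67; r = -66 − (-67) = 1
x=8: ŷ = 3 − 10·8 = -77; r = -77 − (-77) = 0
x=9: ŷ = 3 − 10·9 = -87; r = -87.5 − (-87) = -0.5
x=10: ŷ = 3 − 10·10 = -97; r = -97 − (-97) = 0
x=12: ŷ = 3 − 10·12 = -117; r = -117 − (-117) = 0

-0.5, 0, 1, 0, -0.5, 0, 0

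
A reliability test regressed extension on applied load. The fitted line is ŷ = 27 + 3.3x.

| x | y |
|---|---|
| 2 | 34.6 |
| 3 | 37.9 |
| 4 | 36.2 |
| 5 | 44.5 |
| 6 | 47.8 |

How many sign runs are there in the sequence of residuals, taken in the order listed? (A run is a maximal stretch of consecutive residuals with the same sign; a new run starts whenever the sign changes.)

x=2: ŷ = 27 + 3.3·2 = 33.6; r = 34.6 − 33.6 = 1
x=3: ŷ = 27 + 3.3·3 = 36.9; r = 37.9 − 36.9 = 1
x=4: ŷ = 27 + 3.3·4 = 40.2; r = 36.2 − 40.2 = -4
x=5: ŷ = 27 + 3.3·5 = 43.5; r = 44.5 − 43.5 = 1
x=6: ŷ = 27 + 3.3·6 = 46.8; r = 47.8 − 46.8 = 1
Signs: + + − + +
Runs: +×2, −×1, +×2 → 3

3 runs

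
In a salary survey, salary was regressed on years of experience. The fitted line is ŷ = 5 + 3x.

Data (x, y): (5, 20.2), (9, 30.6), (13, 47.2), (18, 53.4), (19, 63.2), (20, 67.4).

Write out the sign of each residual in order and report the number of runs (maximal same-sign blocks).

5 runs

x=5: ŷ = 5 + 3·5 = 20; e = 20.2 − 20 = 0.2
x=9: ŷ = 5 + 3·9 = 32; e = 30.6 − 32 = -1.4
x=13: ŷ = 5 + 3·13 = 44; e = 47.2 − 44 = 3.2
x=18: ŷ = 5 + 3·18 = 59; e = 53.4 − 59 = -5.6
x=19: ŷ = 5 + 3·19 = 62; e = 63.2 − 62 = 1.2
x=20: ŷ = 5 + 3·20 = 65; e = 67.4 − 65 = 2.4
Signs: + − + − + +
Runs: +×1, −×1, +×1, −×1, +×2 → 5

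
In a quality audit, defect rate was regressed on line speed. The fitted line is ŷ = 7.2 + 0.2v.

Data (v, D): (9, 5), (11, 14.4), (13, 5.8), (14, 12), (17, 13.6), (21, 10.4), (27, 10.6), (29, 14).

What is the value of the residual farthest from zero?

v=9: ŷ = 7.2 + 0.2·9 = 9; r = 5 − 9 = -4
v=11: ŷ = 7.2 + 0.2·11 = 9.4; r = 14.4 − 9.4 = 5
v=13: ŷ = 7.2 + 0.2·13 = 9.8; r = 5.8 − 9.8 = -4
v=14: ŷ = 7.2 + 0.2·14 = 10; r = 12 − 10 = 2
v=17: ŷ = 7.2 + 0.2·17 = 10.6; r = 13.6 − 10.6 = 3
v=21: ŷ = 7.2 + 0.2·21 = 11.4; r = 10.4 − 11.4 = -1
v=27: ŷ = 7.2 + 0.2·27 = 12.6; r = 10.6 − 12.6 = -2
v=29: ŷ = 7.2 + 0.2·29 = 13; r = 14 − 13 = 1
Largest |r| is 5 at v = 11, residual 5.

r = 5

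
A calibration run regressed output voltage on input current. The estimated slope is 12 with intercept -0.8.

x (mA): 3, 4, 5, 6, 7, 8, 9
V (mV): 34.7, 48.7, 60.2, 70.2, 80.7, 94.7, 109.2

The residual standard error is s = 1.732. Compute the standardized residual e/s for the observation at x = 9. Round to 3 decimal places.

1.155

ŷ = -0.8 + 12·9 = 107.2
e = 109.2 − 107.2 = 2
e/s = 2 / 1.732 = 1.155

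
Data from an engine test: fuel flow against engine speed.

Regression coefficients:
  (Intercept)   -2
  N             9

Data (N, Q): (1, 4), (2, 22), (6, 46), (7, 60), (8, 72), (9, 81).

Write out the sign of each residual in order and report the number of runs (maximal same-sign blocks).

4 runs

N=1: ŷ = -2 + 9·1 = 7; r = 4 − 7 = -3
N=2: ŷ = -2 + 9·2 = 16; r = 22 − 16 = 6
N=6: ŷ = -2 + 9·6 = 52; r = 46 − 52 = -6
N=7: ŷ = -2 + 9·7 = 61; r = 60 − 61 = -1
N=8: ŷ = -2 + 9·8 = 70; r = 72 − 70 = 2
N=9: ŷ = -2 + 9·9 = 79; r = 81 − 79 = 2
Signs: − + − − + +
Runs: −×1, +×1, −×2, +×2 → 4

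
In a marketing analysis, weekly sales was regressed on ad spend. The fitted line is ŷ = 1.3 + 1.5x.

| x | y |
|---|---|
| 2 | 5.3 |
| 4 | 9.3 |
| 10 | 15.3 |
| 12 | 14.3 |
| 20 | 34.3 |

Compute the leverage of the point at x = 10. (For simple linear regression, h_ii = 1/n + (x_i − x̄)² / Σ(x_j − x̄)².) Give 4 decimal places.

x̄ = (2 + 4 + 10 + 12 + 20)/5 = 9.6
Σ(x − x̄)² = 57.76 + 31.36 + 0.16 + 5.76 + 108.16 = 203.2
h = 1/5 + (0.4)²/203.2 = 0.2 + 0.000787402 = 0.2008

h = 0.2008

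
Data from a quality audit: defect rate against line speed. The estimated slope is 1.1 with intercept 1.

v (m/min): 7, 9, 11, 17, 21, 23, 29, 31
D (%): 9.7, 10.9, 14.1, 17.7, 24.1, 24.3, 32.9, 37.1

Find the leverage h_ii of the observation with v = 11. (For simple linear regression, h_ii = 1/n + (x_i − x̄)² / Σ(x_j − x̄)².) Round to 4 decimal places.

v̄ = (7 + 9 + 11 + 17 + 21 + 23 + 29 + 31)/8 = 18.5
Σ(v − v̄)² = 132.25 + 90.25 + 56.25 + 2.25 + 6.25 + 20.25 + 110.25 + 156.25 = 574
h = 1/8 + (-7.5)²/574 = 0.125 + 0.0979965 = 0.2230

h = 0.2230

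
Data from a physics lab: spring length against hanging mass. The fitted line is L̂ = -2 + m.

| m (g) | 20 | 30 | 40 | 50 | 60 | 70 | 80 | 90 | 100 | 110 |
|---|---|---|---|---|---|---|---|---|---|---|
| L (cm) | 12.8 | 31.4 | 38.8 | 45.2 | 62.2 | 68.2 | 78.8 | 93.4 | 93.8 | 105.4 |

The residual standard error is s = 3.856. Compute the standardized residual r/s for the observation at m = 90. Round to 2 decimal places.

L̂ = -2 + 90 = 88
r = 93.4 − 88 = 5.4
r/s = 5.4 / 3.856 = 1.40

1.40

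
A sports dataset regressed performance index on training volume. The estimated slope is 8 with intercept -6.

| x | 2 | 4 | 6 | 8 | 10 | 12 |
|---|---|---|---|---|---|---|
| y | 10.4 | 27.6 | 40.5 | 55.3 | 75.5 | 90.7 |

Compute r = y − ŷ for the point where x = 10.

r = 1.5

ŷ = -6 + 8·10 = 74
r = 75.5 − 74 = 1.5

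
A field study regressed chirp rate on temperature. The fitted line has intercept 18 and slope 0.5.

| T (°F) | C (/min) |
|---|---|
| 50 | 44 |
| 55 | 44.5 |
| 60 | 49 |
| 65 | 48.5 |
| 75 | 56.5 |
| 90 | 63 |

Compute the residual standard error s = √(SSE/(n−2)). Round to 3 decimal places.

T=50: Ĉ = 18 + 0.5·50 = 43; r = 44 − 43 = 1
T=55: Ĉ = 18 + 0.5·55 = 45.5; r = 44.5 − 45.5 = -1
T=60: Ĉ = 18 + 0.5·60 = 48; r = 49 − 48 = 1
T=65: Ĉ = 18 + 0.5·65 = 50.5; r = 48.5 − 50.5 = -2
T=75: Ĉ = 18 + 0.5·75 = 55.5; r = 56.5 − 55.5 = 1
T=90: Ĉ = 18 + 0.5·90 = 63; r = 63 − 63 = 0
SSE = 1 + 1 + 1 + 4 + 1 + 0 = 8
s = √(8/4) = √2 ≈ 1.414

s = 1.414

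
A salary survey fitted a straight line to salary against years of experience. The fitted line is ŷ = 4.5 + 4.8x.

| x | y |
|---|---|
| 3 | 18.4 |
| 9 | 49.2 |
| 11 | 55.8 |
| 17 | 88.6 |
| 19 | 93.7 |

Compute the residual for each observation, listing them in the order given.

-0.5, 1.5, -1.5, 2.5, -2

x=3: ŷ = 4.5 + 4.8·3 = 18.9; e = 18.4 − 18.9 = -0.5
x=9: ŷ = 4.5 + 4.8·9 = 47.7; e = 49.2 − 47.7 = 1.5
x=11: ŷ = 4.5 + 4.8·11 = 57.3; e = 55.8 − 57.3 = -1.5
x=17: ŷ = 4.5 + 4.8·17 = 86.1; e = 88.6 − 86.1 = 2.5
x=19: ŷ = 4.5 + 4.8·19 = 95.7; e = 93.7 − 95.7 = -2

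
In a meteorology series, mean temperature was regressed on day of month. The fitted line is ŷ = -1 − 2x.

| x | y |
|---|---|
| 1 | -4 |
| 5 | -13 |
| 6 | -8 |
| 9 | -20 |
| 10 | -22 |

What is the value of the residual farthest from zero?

e = 5

x=1: ŷ = -1 − 2·1 = -3; e = -4 − (-3) = -1
x=5: ŷ = -1 − 2·5 = -11; e = -13 − (-11) = -2
x=6: ŷ = -1 − 2·6 = -13; e = -8 − (-13) = 5
x=9: ŷ = -1 − 2·9 = -19; e = -20 − (-19) = -1
x=10: ŷ = -1 − 2·10 = -21; e = -22 − (-21) = -1
Largest |e| is 5 at x = 6, residual 5.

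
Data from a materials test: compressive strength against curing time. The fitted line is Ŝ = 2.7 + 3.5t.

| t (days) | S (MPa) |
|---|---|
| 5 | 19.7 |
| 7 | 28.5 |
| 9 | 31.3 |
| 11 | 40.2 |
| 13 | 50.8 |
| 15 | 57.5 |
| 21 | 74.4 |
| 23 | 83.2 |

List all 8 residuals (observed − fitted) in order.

-0.5, 1.3, -2.9, -1, 2.6, 2.3, -1.8, 0

t=5: Ŝ = 2.7 + 3.5·5 = 20.2; r = 19.7 − 20.2 = -0.5
t=7: Ŝ = 2.7 + 3.5·7 = 27.2; r = 28.5 − 27.2 = 1.3
t=9: Ŝ = 2.7 + 3.5·9 = 34.2; r = 31.3 − 34.2 = -2.9
t=11: Ŝ = 2.7 + 3.5·11 = 41.2; r = 40.2 − 41.2 = -1
t=13: Ŝ = 2.7 + 3.5·13 = 48.2; r = 50.8 − 48.2 = 2.6
t=15: Ŝ = 2.7 + 3.5·15 = 55.2; r = 57.5 − 55.2 = 2.3
t=21: Ŝ = 2.7 + 3.5·21 = 76.2; r = 74.4 − 76.2 = -1.8
t=23: Ŝ = 2.7 + 3.5·23 = 83.2; r = 83.2 − 83.2 = 0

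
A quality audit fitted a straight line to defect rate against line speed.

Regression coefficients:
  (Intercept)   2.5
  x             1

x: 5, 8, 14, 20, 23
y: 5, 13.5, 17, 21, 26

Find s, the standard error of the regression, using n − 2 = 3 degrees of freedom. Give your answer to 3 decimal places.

x=5: ŷ = 2.5 + 5 = 7.5; e = 5 − 7.5 = -2.5
x=8: ŷ = 2.5 + 8 = 10.5; e = 13.5 − 10.5 = 3
x=14: ŷ = 2.5 + 14 = 16.5; e = 17 − 16.5 = 0.5
x=20: ŷ = 2.5 + 20 = 22.5; e = 21 − 22.5 = -1.5
x=23: ŷ = 2.5 + 23 = 25.5; e = 26 − 25.5 = 0.5
SSE = 6.25 + 9 + 0.25 + 2.25 + 0.25 = 18
s = √(18/3) = √6 ≈ 2.449

s = 2.449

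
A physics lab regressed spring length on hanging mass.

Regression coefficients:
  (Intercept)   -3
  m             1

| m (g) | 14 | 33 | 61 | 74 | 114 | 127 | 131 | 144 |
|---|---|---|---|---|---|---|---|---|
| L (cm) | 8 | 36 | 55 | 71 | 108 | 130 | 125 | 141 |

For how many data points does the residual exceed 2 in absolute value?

6

m=14: L̂ = -3 + 14 = 11; e = 8 − 11 = -3
m=33: L̂ = -3 + 33 = 30; e = 36 − 30 = 6
m=61: L̂ = -3 + 61 = 58; e = 55 − 58 = -3
m=74: L̂ = -3 + 74 = 71; e = 71 − 71 = 0
m=114: L̂ = -3 + 114 = 111; e = 108 − 111 = -3
m=127: L̂ = -3 + 127 = 124; e = 130 − 124 = 6
m=131: L̂ = -3 + 131 = 128; e = 125 − 128 = -3
m=144: L̂ = -3 + 144 = 141; e = 141 − 141 = 0
|e| > 2: m=14 (|e|=3), m=33 (|e|=6), m=61 (|e|=3), m=114 (|e|=3), m=127 (|e|=6), m=131 (|e|=3) → 6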